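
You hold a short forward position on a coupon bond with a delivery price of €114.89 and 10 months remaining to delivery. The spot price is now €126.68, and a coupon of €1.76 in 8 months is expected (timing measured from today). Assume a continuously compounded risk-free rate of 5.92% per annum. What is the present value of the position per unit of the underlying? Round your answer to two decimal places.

PV(remaining coupons) I = 1.76·e^(−0.0592·8/12) = 1.6919
Current forward F = (S − I)·e^(rT) = (126.68 − 1.6919)·e^(0.0592·10/12) = 124.9881 × 1.050570 = 131.3087
Value (long) = (F − K)·e^(−rT) = (131.3087 − 114.89) × 0.951864 = 15.6284
Short position value = −(long value) = -€15.63

-€15.63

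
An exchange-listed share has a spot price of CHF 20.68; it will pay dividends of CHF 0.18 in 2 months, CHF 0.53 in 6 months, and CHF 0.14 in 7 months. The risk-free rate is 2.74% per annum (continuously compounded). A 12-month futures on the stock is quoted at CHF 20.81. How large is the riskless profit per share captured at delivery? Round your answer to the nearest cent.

CHF 0.42 per share

PV(dividends) I = 0.18·e^(−0.0274·2/12) + 0.53·e^(−0.0274·6/12) + 0.14·e^(−0.0274·7/12) = 0.8397
Fair futures F* = (S − I)·e^(rT) = (20.68 − 0.8397)·e^0.027400 = 19.8403 × 1.027779 = 20.3914
Market CHF 20.81 > fair 20.3914: forward overpriced → cash-and-carry (borrow at r, buy the stock and collect the dividends, short the forward).
Profit at T = |F_mkt − F*| = |20.81 − 20.3914| = CHF 0.42 per share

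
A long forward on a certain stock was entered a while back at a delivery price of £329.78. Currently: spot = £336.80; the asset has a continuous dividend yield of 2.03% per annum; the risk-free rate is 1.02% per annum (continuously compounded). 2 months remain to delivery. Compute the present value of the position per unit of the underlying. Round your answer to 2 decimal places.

Current fair forward for the remaining 2 months: F = S·e^((r − q)·T), (r − q) = 0.0102 − 0.0203 = -0.0101
F = 336.80 · e^(-0.0101 × 2/12) = 336.80 × 0.998318 = 336.2335
Value of long forward = (F − K)·e^(−rT) = (336.2335 − 329.78) · e^(−0.0102·2/12)
= 6.4535 × 0.998301 = 6.44

£6.44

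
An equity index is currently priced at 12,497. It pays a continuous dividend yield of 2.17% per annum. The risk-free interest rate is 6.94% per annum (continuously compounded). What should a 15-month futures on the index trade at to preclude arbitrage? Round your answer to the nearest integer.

F = S·e^((r − q)T) = 12497 · e^((0.0694 − 0.0217) × 15/12)
= 12497 · e^0.059625 = 12497 × 1.061438
F = 13,265

13,265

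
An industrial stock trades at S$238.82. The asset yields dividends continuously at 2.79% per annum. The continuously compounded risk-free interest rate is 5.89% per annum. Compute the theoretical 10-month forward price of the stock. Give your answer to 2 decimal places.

F = S·e^((r − q)T) = 238.82 · e^((0.0589 − 0.0279) × 10/12)
= 238.82 · e^0.025833 = 238.82 × 1.026170
F = S$245.07

S$245.07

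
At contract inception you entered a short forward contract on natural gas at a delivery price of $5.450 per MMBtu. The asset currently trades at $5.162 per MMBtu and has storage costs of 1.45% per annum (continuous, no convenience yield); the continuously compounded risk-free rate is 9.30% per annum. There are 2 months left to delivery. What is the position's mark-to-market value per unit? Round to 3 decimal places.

Current fair forward for the remaining 2 months: F = S·e^((r + u)·T), (r + u) = 0.0930 + 0.0145 = 0.1075
F = 5.162 · e^(0.1075 × 2/12) = 5.162 × 1.018078 = 5.2553
Value of long forward = (F − K)·e^(−rT) = (5.2553 − 5.450) · e^(−0.0930·2/12)
= -0.1947 × 0.984620 = -0.192
Short position value = −(long value) = $0.192

$0.192 per MMBtu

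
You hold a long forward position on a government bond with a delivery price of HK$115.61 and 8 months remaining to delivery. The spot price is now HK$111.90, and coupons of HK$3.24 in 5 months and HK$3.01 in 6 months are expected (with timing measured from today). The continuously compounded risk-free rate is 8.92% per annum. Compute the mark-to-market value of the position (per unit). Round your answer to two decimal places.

PV(remaining coupons) I = 3.24·e^(−0.0892·5/12) + 3.01·e^(−0.0892·6/12) = 6.0005
Current forward F = (S − I)·e^(rT) = (111.90 − 6.0005)·e^(0.0892·8/12) = 105.8995 × 1.061270 = 112.3880
Value (long) = (F − K)·e^(−rT) = (112.3880 − 115.61) × 0.942267 = -3.0360
Value = -HK$3.04

-HK$3.04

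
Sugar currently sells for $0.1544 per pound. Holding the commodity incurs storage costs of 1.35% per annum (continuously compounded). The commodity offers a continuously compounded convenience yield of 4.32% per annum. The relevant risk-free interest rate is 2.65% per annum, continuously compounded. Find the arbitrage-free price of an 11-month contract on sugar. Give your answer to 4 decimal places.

Net carry = r + u − y = 0.0265 + 0.0135 − 0.0432 = -0.0032
F = S·e^((r+u−y)T) = 0.1544 · e^(-0.0032 × 11/12) = 0.1544 · e^-0.002933
= 0.1544 × 0.997071 = $0.1539 per pound

$0.1539 per pound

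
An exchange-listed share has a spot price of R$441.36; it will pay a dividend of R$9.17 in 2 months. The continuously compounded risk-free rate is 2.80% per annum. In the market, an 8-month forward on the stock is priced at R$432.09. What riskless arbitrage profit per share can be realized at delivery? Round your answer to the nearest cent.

R$8.29 per share

PV(dividends) I = 9.17·e^(−0.0280·2/12) = 9.1273
Fair forward F* = (S − I)·e^(rT) = (441.36 − 9.1273)·e^0.018667 = 432.2327 × 1.018842 = 440.3768
Market R$432.09 < fair 440.3768: forward underpriced → reverse cash-and-carry (short the stock, invest proceeds at r, pay the dividends, go long the forward).
Profit at T = |F_mkt − F*| = |432.09 − 440.3768| = R$8.29 per share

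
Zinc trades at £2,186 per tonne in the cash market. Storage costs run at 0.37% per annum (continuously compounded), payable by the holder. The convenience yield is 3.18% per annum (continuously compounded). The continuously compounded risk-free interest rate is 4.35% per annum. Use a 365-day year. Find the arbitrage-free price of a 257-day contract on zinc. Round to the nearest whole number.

£2,210 per tonne

Net carry = r + u − y = 0.0435 + 0.0037 − 0.0318 = 0.0154
F = S·e^((r+u−y)T) = 2186 · e^(0.0154 × 257/365) = 2186 · e^0.010843
= 2186 × 1.010902 = £2,210 per tonne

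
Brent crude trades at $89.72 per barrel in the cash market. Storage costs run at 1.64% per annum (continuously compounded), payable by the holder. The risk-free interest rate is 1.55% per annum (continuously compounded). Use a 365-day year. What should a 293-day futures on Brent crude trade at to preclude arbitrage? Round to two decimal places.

$92.05 per barrel

Net carry = r + u − y = 0.0155 + 0.0164 − 0.0000 = 0.0319
F = S·e^((r+u−y)T) = 89.72 · e^(0.0319 × 293/365) = 89.72 · e^0.025607
= 89.72 × 1.025938 = $92.05 per barrel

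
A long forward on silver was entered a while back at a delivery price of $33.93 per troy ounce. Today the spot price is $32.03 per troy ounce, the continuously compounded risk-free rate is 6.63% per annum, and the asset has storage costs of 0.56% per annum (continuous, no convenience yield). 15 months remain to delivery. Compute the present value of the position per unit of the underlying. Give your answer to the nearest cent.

$1.02 per troy ounce

Current fair forward for the remaining 15 months: F = S·e^((r + u)·T), (r + u) = 0.0663 + 0.0056 = 0.0719
F = 32.03 · e^(0.0719 × 15/12) = 32.03 × 1.094038 = 35.0420
Value of long forward = (F − K)·e^(−rT) = (35.0420 − 33.93) · e^(−0.0663·15/12)
= 1.1120 × 0.920466 = 1.02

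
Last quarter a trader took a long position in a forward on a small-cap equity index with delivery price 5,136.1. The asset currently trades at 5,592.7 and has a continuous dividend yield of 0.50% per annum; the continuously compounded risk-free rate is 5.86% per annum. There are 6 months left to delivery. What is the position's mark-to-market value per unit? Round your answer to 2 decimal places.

590.94

Current fair forward for the remaining 6 months: F = S·e^((r − q)·T), (r − q) = 0.0586 − 0.0050 = 0.0536
F = 5592.7 · e^(0.0536 × 6/12) = 5592.7 × 1.02716235 = 5744.6109
Value of long forward = (F − K)·e^(−rT) = (5744.6109 − 5136.1) · e^(−0.0586·6/12)
= 608.5109 × 0.97112508 = 590.94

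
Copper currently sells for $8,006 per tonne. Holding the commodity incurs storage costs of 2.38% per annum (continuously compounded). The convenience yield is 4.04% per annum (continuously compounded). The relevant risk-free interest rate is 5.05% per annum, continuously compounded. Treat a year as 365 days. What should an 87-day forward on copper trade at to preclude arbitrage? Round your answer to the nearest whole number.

Net carry = r + u − y = 0.0505 + 0.0238 − 0.0404 = 0.0339
F = S·e^((r+u−y)T) = 8006 · e^(0.0339 × 87/365) = 8006 · e^0.008080
= 8006 × 1.008113 = $8,071 per tonne

$8,071 per tonne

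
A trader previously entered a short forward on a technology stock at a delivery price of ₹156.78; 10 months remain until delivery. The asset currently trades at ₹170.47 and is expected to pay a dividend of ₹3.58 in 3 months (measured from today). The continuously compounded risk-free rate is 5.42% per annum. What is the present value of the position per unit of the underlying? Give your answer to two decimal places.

-₹17.08

PV(remaining dividends) I = 3.58·e^(−0.0542·3/12) = 3.5318
Current forward F = (S − I)·e^(rT) = (170.47 − 3.5318)·e^(0.0542·10/12) = 166.9382 × 1.046202 = 174.6511
Value (long) = (F − K)·e^(−rT) = (174.6511 − 156.78) × 0.955838 = 17.0819
Short position value = −(long value) = -₹17.08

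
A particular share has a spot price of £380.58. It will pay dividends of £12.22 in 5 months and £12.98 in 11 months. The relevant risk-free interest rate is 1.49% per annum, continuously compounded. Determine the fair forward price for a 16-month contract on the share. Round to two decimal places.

£362.77

PV(dividends) I = 12.22·e^(−0.0149·5/12) + 12.98·e^(−0.0149·11/12)
I = 12.1444 + 12.8039 = 24.9483
F = (S − I)·e^(rT) = (380.58 − 24.9483) · e^(0.0149·16/12)
= 355.6317 · e^0.019867 = 355.6317 × 1.020066 = £362.77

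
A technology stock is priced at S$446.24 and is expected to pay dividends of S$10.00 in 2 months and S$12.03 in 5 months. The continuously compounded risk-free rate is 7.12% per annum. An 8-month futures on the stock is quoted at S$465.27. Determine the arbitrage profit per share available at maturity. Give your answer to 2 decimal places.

PV(dividends) I = 10.00·e^(−0.0712·2/12) + 12.03·e^(−0.0712·5/12) = 21.5604
Fair futures F* = (S − I)·e^(rT) = (446.24 − 21.5604)·e^0.047467 = 424.6796 × 1.048612 = 445.3241
Market S$465.27 > fair 445.3241: forward overpriced → cash-and-carry (borrow at r, buy the stock and collect the dividends, short the forward).
Profit at T = |F_mkt − F*| = |465.27 − 445.3241| = S$19.95 per share

S$19.95 per share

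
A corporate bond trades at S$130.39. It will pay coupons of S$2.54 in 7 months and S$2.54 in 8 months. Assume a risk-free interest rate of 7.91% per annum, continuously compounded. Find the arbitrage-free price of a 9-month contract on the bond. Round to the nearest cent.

S$133.23

PV(coupons) I = 2.54·e^(−0.0791·7/12) + 2.54·e^(−0.0791·8/12)
I = 2.4255 + 2.4095 = 4.8350
F = (S − I)·e^(rT) = (130.39 − 4.8350) · e^(0.0791·9/12)
= 125.5550 · e^0.059325 = 125.5550 × 1.061120 = S$133.23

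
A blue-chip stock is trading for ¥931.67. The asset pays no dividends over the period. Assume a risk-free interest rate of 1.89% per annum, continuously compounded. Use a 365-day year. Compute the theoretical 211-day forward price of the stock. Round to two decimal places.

F = S·e^(rT) = 931.67 · e^(0.0189 × 211/365)
= 931.67 · e^0.010926 = 931.67 × 1.010986
F = ¥941.91

¥941.91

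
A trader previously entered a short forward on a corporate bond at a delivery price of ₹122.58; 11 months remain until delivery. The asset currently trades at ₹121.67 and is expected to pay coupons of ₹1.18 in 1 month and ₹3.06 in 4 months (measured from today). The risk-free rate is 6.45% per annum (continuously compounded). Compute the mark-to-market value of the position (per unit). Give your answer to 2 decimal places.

PV(remaining coupons) I = 1.18·e^(−0.0645·1/12) + 3.06·e^(−0.0645·4/12) = 4.1686
Current forward F = (S − I)·e^(rT) = (121.67 − 4.1686)·e^(0.0645·11/12) = 117.5014 × 1.060908 = 124.6582
Value (long) = (F − K)·e^(−rT) = (124.6582 − 122.58) × 0.942589 = 1.9589
Short position value = −(long value) = -₹1.96

-₹1.96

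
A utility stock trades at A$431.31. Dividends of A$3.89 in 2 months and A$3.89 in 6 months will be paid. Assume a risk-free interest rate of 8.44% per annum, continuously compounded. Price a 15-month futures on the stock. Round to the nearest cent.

PV(dividends) I = 3.89·e^(−0.0844·2/12) + 3.89·e^(−0.0844·6/12)
I = 3.8357 + 3.7293 = 7.5650
F = (S − I)·e^(rT) = (431.31 − 7.5650) · e^(0.0844·15/12)
= 423.7450 · e^0.105500 = 423.7450 × 1.111266 = A$470.89

A$470.89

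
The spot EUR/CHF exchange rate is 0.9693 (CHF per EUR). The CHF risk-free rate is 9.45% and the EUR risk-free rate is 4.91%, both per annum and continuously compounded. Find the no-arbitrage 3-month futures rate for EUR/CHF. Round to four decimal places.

0.9804

F = S·e^((r_CHF − r_EUR)T) = 0.9693 · e^((0.0945 − 0.0491) × 3/12)
= 0.9693 · e^0.011350 = 0.9693 × 1.011415
F = 0.9804 CHF per EUR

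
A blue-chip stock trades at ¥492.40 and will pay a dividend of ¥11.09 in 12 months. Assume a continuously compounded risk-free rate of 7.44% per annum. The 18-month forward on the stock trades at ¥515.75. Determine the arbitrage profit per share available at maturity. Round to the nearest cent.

¥23.28 per share

PV(dividends) I = 11.09·e^(−0.0744·12/12) = 10.2949
Fair forward F* = (S − I)·e^(rT) = (492.40 − 10.2949)·e^0.111600 = 482.1051 × 1.118066 = 539.0253
Market ¥515.75 < fair 539.0253: forward underpriced → reverse cash-and-carry (short the stock, invest proceeds at r, pay the dividends, go long the forward).
Profit at T = |F_mkt − F*| = |515.75 − 539.0253| = ¥23.28 per share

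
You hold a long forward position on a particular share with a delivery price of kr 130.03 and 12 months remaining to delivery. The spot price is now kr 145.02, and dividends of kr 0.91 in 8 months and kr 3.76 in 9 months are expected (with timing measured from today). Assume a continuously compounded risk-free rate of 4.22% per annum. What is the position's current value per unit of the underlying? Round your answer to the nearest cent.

kr 15.84

PV(remaining dividends) I = 0.91·e^(−0.0422·8/12) + 3.76·e^(−0.0422·9/12) = 4.5276
Current forward F = (S − I)·e^(rT) = (145.02 − 4.5276)·e^(0.0422·12/12) = 140.4924 × 1.043103 = 146.5480
Value (long) = (F − K)·e^(−rT) = (146.5480 − 130.03) × 0.958678 = 15.8354
Value = kr 15.84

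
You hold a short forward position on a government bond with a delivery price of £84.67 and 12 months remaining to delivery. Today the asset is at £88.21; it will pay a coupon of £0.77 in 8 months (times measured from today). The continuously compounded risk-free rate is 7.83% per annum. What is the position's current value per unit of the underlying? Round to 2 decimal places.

-£9.19

PV(remaining coupons) I = 0.77·e^(−0.0783·8/12) = 0.7308
Current forward F = (S − I)·e^(rT) = (88.21 − 0.7308)·e^(0.0783·12/12) = 87.4792 × 1.081447 = 94.6041
Value (long) = (F − K)·e^(−rT) = (94.6041 − 84.67) × 0.924687 = 9.1859
Short position value = −(long value) = -£9.19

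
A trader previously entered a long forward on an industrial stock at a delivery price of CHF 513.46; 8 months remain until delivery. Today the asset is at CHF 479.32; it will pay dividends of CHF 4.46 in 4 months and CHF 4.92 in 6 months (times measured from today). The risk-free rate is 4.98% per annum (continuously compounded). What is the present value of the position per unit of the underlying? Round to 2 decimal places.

-CHF 26.56

PV(remaining dividends) I = 4.46·e^(−0.0498·4/12) + 4.92·e^(−0.0498·6/12) = 9.1856
Current forward F = (S − I)·e^(rT) = (479.32 − 9.1856)·e^(0.0498·8/12) = 470.1344 × 1.033757 = 486.0047
Value (long) = (F − K)·e^(−rT) = (486.0047 − 513.46) × 0.967345 = -26.5587
Value = -CHF 26.56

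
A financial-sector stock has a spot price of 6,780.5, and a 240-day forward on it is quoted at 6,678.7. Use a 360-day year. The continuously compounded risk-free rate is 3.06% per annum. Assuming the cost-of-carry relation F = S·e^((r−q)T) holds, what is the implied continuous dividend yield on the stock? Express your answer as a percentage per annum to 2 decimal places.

From F = S·e^((r−q)T): (r − q) = ln(F/S)/T
ln(6678.7/6780.5) = ln(0.984986) = -0.015128
(r − q) = -0.015128 / (240/360) = -0.022692
q = r − ln(F/S)/T = 0.0306 + 0.022692 = 0.053292
q = 5.33%

5.33%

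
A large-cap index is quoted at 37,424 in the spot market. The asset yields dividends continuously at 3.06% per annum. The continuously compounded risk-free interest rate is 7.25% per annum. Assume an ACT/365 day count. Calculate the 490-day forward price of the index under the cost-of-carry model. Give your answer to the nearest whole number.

39,589

F = S·e^((r − q)T) = 37424 · e^((0.0725 − 0.0306) × 490/365)
= 37424 · e^0.056249 = 37424 × 1.057861
F = 39,589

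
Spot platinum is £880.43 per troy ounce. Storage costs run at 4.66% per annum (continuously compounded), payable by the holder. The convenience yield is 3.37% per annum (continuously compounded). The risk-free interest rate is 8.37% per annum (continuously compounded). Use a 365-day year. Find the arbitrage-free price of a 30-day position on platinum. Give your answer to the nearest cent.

Net carry = r + u − y = 0.0837 + 0.0466 − 0.0337 = 0.0966
F = S·e^((r+u−y)T) = 880.43 · e^(0.0966 × 30/365) = 880.43 · e^0.007940
= 880.43 × 1.007972 = £887.45 per troy ounce

£887.45 per troy ounce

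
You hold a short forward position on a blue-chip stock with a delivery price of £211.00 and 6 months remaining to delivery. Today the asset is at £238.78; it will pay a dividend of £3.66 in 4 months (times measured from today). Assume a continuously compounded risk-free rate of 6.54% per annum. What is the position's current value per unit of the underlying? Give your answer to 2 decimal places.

-£30.99

PV(remaining dividends) I = 3.66·e^(−0.0654·4/12) = 3.5811
Current forward F = (S − I)·e^(rT) = (238.78 − 3.5811)·e^(0.0654·6/12) = 235.1989 × 1.033241 = 243.0171
Value (long) = (F − K)·e^(−rT) = (243.0171 − 211.00) × 0.967829 = 30.9871
Short position value = −(long value) = -£30.99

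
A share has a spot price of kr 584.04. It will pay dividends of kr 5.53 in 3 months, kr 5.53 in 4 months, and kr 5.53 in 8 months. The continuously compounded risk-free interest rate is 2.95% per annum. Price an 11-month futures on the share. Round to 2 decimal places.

kr 583.21

PV(dividends) I = 5.53·e^(−0.0295·3/12) + 5.53·e^(−0.0295·4/12) + 5.53·e^(−0.0295·8/12)
I = 5.4894 + 5.4759 + 5.4223 = 16.3876
F = (S − I)·e^(rT) = (584.04 − 16.3876) · e^(0.0295·11/12)
= 567.6524 · e^0.027042 = 567.6524 × 1.027411 = kr 583.21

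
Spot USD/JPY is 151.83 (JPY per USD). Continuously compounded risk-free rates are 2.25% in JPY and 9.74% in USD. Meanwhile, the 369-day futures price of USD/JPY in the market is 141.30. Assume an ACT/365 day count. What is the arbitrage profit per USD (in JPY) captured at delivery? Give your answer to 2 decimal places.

Fair futures: F* = S·e^(carry·T), with carry = (r_JPY − r_USD) = 0.0225 − 0.0974 = -0.0749
F* = 151.83 · e^(-0.0749 × 369/365) = 151.83 · e^-0.075721 = 151.83 × 0.927075 = 140.7578
Market 141.30 > fair 140.7578: forward overpriced → cash-and-carry (buy spot, short the forward).
At maturity, profit = |F_mkt − F*| = |141.30 − 140.7578| = 0.54 per USD (in JPY)

0.54 per USD (in JPY)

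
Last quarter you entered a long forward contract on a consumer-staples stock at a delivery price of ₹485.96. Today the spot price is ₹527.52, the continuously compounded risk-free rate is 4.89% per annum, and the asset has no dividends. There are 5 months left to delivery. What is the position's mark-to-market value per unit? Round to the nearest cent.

₹51.36

Current fair forward for the remaining 5 months: F = S·e^(r·T), r = 0.0489
F = 527.52 · e^(0.0489 × 5/12) = 527.52 × 1.020584 = 538.3785
Value of long forward = (F − K)·e^(−rT) = (538.3785 − 485.96) · e^(−0.0489·5/12)
= 52.4185 × 0.979831 = 51.36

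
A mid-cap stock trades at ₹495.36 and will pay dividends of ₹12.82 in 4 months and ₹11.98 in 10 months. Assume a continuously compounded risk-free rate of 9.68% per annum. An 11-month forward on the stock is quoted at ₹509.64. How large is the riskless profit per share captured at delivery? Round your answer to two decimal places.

PV(dividends) I = 12.82·e^(−0.0968·4/12) + 11.98·e^(−0.0968·10/12) = 23.4645
Fair forward F* = (S − I)·e^(rT) = (495.36 − 23.4645)·e^0.088733 = 471.8955 × 1.092789 = 515.6822
Market ₹509.64 < fair 515.6822: forward underpriced → reverse cash-and-carry (short the stock, invest proceeds at r, pay the dividends, go long the forward).
Profit at T = |F_mkt − F*| = |509.64 − 515.6822| = ₹6.04 per share

₹6.04 per share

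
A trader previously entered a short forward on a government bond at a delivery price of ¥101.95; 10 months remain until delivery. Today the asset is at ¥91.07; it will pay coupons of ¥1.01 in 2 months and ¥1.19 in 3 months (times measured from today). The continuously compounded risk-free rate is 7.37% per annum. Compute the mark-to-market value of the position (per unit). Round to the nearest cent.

PV(remaining coupons) I = 1.01·e^(−0.0737·2/12) + 1.19·e^(−0.0737·3/12) = 2.1659
Current forward F = (S − I)·e^(rT) = (91.07 − 2.1659)·e^(0.0737·10/12) = 88.9041 × 1.063342 = 94.5355
Value (long) = (F − K)·e^(−rT) = (94.5355 − 101.95) × 0.940431 = -6.9728
Short position value = −(long value) = ¥6.97

¥6.97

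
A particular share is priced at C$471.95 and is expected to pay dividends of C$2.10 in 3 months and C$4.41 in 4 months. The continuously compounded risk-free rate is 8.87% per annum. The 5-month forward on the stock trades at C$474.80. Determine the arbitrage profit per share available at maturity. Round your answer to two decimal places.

PV(dividends) I = 2.10·e^(−0.0887·3/12) + 4.41·e^(−0.0887·4/12) = 6.3355
Fair forward F* = (S − I)·e^(rT) = (471.95 − 6.3355)·e^0.036958 = 465.6145 × 1.037649 = 483.1444
Market C$474.80 < fair 483.1444: forward underpriced → reverse cash-and-carry (short the stock, invest proceeds at r, pay the dividends, go long the forward).
Profit at T = |F_mkt − F*| = |474.80 − 483.1444| = C$8.34 per share

C$8.34 per share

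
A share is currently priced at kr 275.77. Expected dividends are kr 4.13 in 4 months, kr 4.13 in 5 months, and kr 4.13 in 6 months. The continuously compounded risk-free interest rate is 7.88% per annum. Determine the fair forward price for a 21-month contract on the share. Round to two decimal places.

kr 302.78

PV(dividends) I = 4.13·e^(−0.0788·4/12) + 4.13·e^(−0.0788·5/12) + 4.13·e^(−0.0788·6/12)
I = 4.0229 + 3.9966 + 3.9704 = 11.9899
F = (S − I)·e^(rT) = (275.77 − 11.9899) · e^(0.0788·21/12)
= 263.7801 · e^0.137900 = 263.7801 × 1.147861 = kr 302.78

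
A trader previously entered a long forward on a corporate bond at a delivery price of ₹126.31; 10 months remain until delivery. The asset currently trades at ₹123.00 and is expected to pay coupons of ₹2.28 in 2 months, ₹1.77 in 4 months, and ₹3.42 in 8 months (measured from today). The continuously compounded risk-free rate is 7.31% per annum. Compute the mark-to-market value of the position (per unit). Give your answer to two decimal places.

PV(remaining coupons) I = 2.28·e^(−0.0731·2/12) + 1.77·e^(−0.0731·4/12) + 3.42·e^(−0.0731·8/12) = 7.2371
Current forward F = (S − I)·e^(rT) = (123.00 − 7.2371)·e^(0.0731·10/12) = 115.7629 × 1.062810 = 123.0340
Value (long) = (F − K)·e^(−rT) = (123.0340 − 126.31) × 0.940902 = -3.0824
Value = -₹3.08

-₹3.08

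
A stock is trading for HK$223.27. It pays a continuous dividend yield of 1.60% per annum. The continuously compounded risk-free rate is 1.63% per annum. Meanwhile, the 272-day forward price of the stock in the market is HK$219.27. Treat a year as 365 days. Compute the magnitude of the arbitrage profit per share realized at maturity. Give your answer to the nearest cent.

Fair forward: F* = S·e^(carry·T), with carry = (r − q) = 0.0163 − 0.0160 = 0.0003
F* = 223.27 · e^(0.0003 × 272/365) = 223.27 · e^0.000224 = 223.27 × 1.000224 = HK$223.3200
Market HK$219.27 < fair HK$223.3200: forward underpriced → reverse cash-and-carry (short spot, go long the forward).
At maturity, profit = |F_mkt − F*| = |219.27 − 223.3200| = HK$4.05 per share

HK$4.05 per share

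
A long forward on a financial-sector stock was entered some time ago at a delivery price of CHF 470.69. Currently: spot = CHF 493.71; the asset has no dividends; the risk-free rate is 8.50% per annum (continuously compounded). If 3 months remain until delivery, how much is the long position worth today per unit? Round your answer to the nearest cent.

CHF 32.92

Current fair forward for the remaining 3 months: F = S·e^(r·T), r = 0.0850
F = 493.71 · e^(0.0850 × 3/12) = 493.71 × 1.021477 = 504.3134
Value of long forward = (F − K)·e^(−rT) = (504.3134 − 470.69) · e^(−0.0850·3/12)
= 33.6234 × 0.978974 = 32.92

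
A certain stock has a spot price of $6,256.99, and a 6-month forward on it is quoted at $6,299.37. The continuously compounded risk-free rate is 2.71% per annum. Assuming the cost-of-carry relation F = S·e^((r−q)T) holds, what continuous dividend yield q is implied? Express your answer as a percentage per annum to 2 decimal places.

From F = S·e^((r−q)T): (r − q) = ln(F/S)/T
ln(6299.37/6256.99) = ln(1.006773) = 0.006750
(r − q) = 0.006750 / (6/12) = 0.013500
q = r − ln(F/S)/T = 0.0271 − 0.013500 = 0.013600
q = 1.36%

1.36%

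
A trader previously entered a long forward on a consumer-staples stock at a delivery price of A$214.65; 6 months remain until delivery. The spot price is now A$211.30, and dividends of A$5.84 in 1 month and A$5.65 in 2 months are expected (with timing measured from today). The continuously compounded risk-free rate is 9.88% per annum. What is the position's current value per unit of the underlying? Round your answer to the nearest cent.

PV(remaining dividends) I = 5.84·e^(−0.0988·1/12) + 5.65·e^(−0.0988·2/12) = 11.3498
Current forward F = (S − I)·e^(rT) = (211.30 − 11.3498)·e^(0.0988·6/12) = 199.9502 × 1.050641 = 210.0759
Value (long) = (F − K)·e^(−rT) = (210.0759 − 214.65) × 0.951800 = -4.3536
Value = -A$4.35

-A$4.35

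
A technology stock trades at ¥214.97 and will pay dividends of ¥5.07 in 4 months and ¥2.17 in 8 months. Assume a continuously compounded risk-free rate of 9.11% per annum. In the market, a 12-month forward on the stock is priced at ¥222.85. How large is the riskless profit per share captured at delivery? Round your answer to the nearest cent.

PV(dividends) I = 5.07·e^(−0.0911·4/12) + 2.17·e^(−0.0911·8/12) = 6.9605
Fair forward F* = (S − I)·e^(rT) = (214.97 − 6.9605)·e^0.091100 = 208.0095 × 1.095379 = 227.8492
Market ¥222.85 < fair 227.8492: forward underpriced → reverse cash-and-carry (short the stock, invest proceeds at r, pay the dividends, go long the forward).
Profit at T = |F_mkt − F*| = |222.85 − 227.8492| = ¥5.00 per share

¥5.00 per share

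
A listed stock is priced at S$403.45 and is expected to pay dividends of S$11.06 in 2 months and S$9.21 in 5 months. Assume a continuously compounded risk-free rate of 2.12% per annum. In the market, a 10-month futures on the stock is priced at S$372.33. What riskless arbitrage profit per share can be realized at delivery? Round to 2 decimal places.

PV(dividends) I = 11.06·e^(−0.0212·2/12) + 9.21·e^(−0.0212·5/12) = 20.1500
Fair futures F* = (S − I)·e^(rT) = (403.45 − 20.1500)·e^0.017667 = 383.3000 × 1.017824 = 390.1319
Market S$372.33 < fair 390.1319: forward underpriced → reverse cash-and-carry (short the stock, invest proceeds at r, pay the dividends, go long the forward).
Profit at T = |F_mkt − F*| = |372.33 − 390.1319| = S$17.80 per share

S$17.80 per share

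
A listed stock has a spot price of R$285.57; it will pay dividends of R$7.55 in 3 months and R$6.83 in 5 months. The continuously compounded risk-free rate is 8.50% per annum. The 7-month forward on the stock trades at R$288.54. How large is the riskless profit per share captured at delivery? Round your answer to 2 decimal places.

PV(dividends) I = 7.55·e^(−0.0850·3/12) + 6.83·e^(−0.0850·5/12) = 13.9836
Fair forward F* = (S − I)·e^(rT) = (285.57 − 13.9836)·e^0.049583 = 271.5864 × 1.050833 = 285.3920
Market R$288.54 > fair 285.3920: forward overpriced → cash-and-carry (borrow at r, buy the stock and collect the dividends, short the forward).
Profit at T = |F_mkt − F*| = |288.54 − 285.3920| = R$3.15 per share

R$3.15 per share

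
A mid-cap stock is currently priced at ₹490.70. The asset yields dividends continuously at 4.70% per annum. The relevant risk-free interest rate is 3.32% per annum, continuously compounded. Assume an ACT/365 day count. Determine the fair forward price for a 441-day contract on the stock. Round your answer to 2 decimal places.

F = S·e^((r − q)T) = 490.70 · e^((0.0332 − 0.0470) × 441/365)
= 490.70 · e^-0.016673 = 490.70 × 0.983465
F = ₹482.59

₹482.59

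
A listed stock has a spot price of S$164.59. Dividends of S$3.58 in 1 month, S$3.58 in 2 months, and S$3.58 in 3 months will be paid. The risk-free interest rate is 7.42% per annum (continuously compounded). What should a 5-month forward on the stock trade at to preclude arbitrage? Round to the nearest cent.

S$158.82

PV(dividends) I = 3.58·e^(−0.0742·1/12) + 3.58·e^(−0.0742·2/12) + 3.58·e^(−0.0742·3/12)
I = 3.5579 + 3.5360 + 3.5142 = 10.6081
F = (S − I)·e^(rT) = (164.59 − 10.6081) · e^(0.0742·5/12)
= 153.9819 · e^0.030917 = 153.9819 × 1.031400 = S$158.82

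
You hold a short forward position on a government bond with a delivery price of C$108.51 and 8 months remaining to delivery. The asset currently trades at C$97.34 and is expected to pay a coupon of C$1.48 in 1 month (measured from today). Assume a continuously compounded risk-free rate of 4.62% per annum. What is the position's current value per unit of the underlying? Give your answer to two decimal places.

C$9.35

PV(remaining coupons) I = 1.48·e^(−0.0462·1/12) = 1.4743
Current forward F = (S − I)·e^(rT) = (97.34 − 1.4743)·e^(0.0462·8/12) = 95.8657 × 1.031279 = 98.8643
Value (long) = (F − K)·e^(−rT) = (98.8643 − 108.51) × 0.969669 = -9.3531
Short position value = −(long value) = C$9.35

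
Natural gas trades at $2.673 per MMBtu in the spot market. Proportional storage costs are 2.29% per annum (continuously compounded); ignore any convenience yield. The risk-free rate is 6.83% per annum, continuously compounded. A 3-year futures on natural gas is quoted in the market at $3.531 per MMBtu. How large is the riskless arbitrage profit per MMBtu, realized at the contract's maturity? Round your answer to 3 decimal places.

Fair futures: F* = S·e^(carry·T), with carry = (r + u) = 0.0683 + 0.0229 = 0.0912
F* = 2.673 · e^(0.0912 × 3) = 2.673 · e^0.273600 = 2.673 × 1.314689 = $3.5142
Market $3.531 > fair $3.5142: forward overpriced → cash-and-carry (buy spot, short the forward).
At maturity, profit = |F_mkt − F*| = |3.531 − 3.5142| = $0.017 per MMBtu

$0.017 per MMBtu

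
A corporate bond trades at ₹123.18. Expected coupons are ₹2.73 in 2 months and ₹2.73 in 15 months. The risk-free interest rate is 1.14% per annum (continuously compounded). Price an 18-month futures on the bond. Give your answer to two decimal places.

₹119.79

PV(coupons) I = 2.73·e^(−0.0114·2/12) + 2.73·e^(−0.0114·15/12)
I = 2.7248 + 2.6914 = 5.4162
F = (S − I)·e^(rT) = (123.18 − 5.4162) · e^(0.0114·18/12)
= 117.7638 · e^0.017100 = 117.7638 × 1.017247 = ₹119.79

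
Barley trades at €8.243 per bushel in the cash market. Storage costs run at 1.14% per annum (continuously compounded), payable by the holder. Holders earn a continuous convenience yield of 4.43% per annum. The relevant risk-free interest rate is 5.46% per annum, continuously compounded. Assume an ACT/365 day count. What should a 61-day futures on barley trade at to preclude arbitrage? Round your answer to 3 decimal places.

€8.273 per bushel

Net carry = r + u − y = 0.0546 + 0.0114 − 0.0443 = 0.0217
F = S·e^((r+u−y)T) = 8.243 · e^(0.0217 × 61/365) = 8.243 · e^0.003627
= 8.243 × 1.003634 = €8.273 per bushel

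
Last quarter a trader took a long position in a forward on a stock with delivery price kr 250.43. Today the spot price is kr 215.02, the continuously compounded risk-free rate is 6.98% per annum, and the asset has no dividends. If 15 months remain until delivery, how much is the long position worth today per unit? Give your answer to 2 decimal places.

Current fair forward for the remaining 15 months: F = S·e^(r·T), r = 0.0698
F = 215.02 · e^(0.0698 × 15/12) = 215.02 × 1.091169 = 234.6232
Value of long forward = (F − K)·e^(−rT) = (234.6232 − 250.43) · e^(−0.0698·15/12)
= -15.8068 × 0.916448 = -14.49

-kr 14.49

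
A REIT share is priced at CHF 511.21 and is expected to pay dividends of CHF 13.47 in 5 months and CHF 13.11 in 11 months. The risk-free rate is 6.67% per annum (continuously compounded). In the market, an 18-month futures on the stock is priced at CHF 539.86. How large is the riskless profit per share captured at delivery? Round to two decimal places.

PV(dividends) I = 13.47·e^(−0.0667·5/12) + 13.11·e^(−0.0667·11/12) = 25.4332
Fair futures F* = (S − I)·e^(rT) = (511.21 − 25.4332)·e^0.100050 = 485.7768 × 1.105226 = 536.8931
Market CHF 539.86 > fair 536.8931: forward overpriced → cash-and-carry (borrow at r, buy the stock and collect the dividends, short the forward).
Profit at T = |F_mkt − F*| = |539.86 − 536.8931| = CHF 2.97 per share

CHF 2.97 per share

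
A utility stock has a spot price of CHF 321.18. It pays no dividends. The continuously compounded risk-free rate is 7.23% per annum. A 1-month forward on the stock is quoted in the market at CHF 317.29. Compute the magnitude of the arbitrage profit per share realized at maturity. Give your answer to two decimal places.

CHF 5.83 per share

Fair forward: F* = S·e^(carry·T), with carry = r = 0.0723
F* = 321.18 · e^(0.0723 × 1/12) = 321.18 · e^0.006025 = 321.18 × 1.006043 = CHF 323.1209
Market CHF 317.29 < fair CHF 323.1209: forward underpriced → reverse cash-and-carry (short spot, go long the forward).
At maturity, profit = |F_mkt − F*| = |317.29 − 323.1209| = CHF 5.83 per share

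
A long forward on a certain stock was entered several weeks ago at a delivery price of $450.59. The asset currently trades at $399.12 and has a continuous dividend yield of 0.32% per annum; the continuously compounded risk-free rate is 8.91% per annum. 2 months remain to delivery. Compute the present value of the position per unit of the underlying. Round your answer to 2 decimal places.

-$45.04

Current fair forward for the remaining 2 months: F = S·e^((r − q)·T), (r − q) = 0.0891 − 0.0032 = 0.0859
F = 399.12 · e^(0.0859 × 2/12) = 399.12 × 1.014420 = 404.8753
Value of long forward = (F − K)·e^(−rT) = (404.8753 − 450.59) · e^(−0.0891·2/12)
= -45.7147 × 0.985260 = -45.04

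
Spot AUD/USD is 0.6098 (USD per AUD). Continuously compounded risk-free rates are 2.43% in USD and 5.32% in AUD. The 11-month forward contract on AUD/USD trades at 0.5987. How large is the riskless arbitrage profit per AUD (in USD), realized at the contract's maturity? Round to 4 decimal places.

0.0048 per AUD (in USD)

Fair forward: F* = S·e^(carry·T), with carry = (r_USD − r_AUD) = 0.0243 − 0.0532 = -0.0289
F* = 0.6098 · e^(-0.0289 × 11/12) = 0.6098 · e^-0.026492 = 0.6098 × 0.973856 = 0.5939
Market 0.5987 > fair 0.5939: forward overpriced → cash-and-carry (buy spot, short the forward).
At maturity, profit = |F_mkt − F*| = |0.5987 − 0.5939| = 0.0048 per AUD (in USD)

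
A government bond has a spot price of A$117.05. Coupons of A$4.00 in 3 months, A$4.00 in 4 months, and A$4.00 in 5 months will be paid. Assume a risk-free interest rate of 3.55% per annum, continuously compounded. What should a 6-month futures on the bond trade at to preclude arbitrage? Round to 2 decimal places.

PV(coupons) I = 4.00·e^(−0.0355·3/12) + 4.00·e^(−0.0355·4/12) + 4.00·e^(−0.0355·5/12)
I = 3.9647 + 3.9529 + 3.9413 = 11.8589
F = (S − I)·e^(rT) = (117.05 − 11.8589) · e^(0.0355·6/12)
= 105.1911 · e^0.017750 = 105.1911 × 1.017908 = A$107.07

A$107.07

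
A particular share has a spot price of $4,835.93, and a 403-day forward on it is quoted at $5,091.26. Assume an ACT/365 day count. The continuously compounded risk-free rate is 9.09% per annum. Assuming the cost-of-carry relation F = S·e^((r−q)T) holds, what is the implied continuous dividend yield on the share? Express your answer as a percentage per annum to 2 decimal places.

From F = S·e^((r−q)T): (r − q) = ln(F/S)/T
ln(5091.26/4835.93) = ln(1.052799) = 0.051452
(r − q) = 0.051452 / (403/365) = 0.046600
q = r − ln(F/S)/T = 0.0909 − 0.046600 = 0.044300
q = 4.43%

4.43%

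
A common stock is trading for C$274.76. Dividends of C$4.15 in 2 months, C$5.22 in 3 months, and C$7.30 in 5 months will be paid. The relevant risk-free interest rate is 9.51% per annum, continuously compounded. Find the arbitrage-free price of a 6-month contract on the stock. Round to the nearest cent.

C$271.15

PV(dividends) I = 4.15·e^(−0.0951·2/12) + 5.22·e^(−0.0951·3/12) + 7.30·e^(−0.0951·5/12)
I = 4.0847 + 5.0974 + 7.0164 = 16.1985
F = (S − I)·e^(rT) = (274.76 − 16.1985) · e^(0.0951·6/12)
= 258.5615 · e^0.047550 = 258.5615 × 1.048699 = C$271.15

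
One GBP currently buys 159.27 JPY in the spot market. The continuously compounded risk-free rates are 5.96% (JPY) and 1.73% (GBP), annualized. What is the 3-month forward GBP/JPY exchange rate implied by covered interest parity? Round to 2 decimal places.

F = S·e^((r_JPY − r_GBP)T) = 159.27 · e^((0.0596 − 0.0173) × 3/12)
= 159.27 · e^0.010575 = 159.27 × 1.010631
F = 160.96 JPY per GBP

160.96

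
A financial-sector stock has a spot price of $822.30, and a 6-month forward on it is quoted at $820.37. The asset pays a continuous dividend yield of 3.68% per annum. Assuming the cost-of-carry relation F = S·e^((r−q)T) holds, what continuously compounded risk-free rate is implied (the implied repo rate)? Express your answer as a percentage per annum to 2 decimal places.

From F = S·e^((r−q)T): (r − q) = ln(F/S)/T
ln(820.37/822.30) = ln(0.997653) = -0.002350
(r − q) = -0.002350 / (6/12) = -0.004700
r = ln(F/S)/T + q = -0.004700 + 0.0368 = 0.032100
r = 3.21%

3.21%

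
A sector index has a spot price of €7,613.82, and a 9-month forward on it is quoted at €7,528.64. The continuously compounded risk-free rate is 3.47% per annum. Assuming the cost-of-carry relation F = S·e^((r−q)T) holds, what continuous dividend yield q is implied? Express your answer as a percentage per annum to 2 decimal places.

4.97%

From F = S·e^((r−q)T): (r − q) = ln(F/S)/T
ln(7528.64/7613.82) = ln(0.988812) = -0.011251
(r − q) = -0.011251 / (9/12) = -0.015001
q = r − ln(F/S)/T = 0.0347 + 0.015001 = 0.049701
q = 4.97%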